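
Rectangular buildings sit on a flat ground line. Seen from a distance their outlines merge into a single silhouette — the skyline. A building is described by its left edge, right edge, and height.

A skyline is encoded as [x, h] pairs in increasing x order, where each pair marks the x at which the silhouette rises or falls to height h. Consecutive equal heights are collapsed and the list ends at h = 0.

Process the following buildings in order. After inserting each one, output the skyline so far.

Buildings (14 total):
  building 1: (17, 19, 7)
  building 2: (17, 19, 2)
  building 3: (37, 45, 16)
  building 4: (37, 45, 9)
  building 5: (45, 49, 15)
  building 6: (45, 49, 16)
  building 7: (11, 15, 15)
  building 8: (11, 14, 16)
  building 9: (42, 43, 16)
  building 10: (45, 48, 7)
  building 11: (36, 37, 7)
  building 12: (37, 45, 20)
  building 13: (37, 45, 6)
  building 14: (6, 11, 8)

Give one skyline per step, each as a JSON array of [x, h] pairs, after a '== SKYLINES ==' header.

== SKYLINES ==
[[17,7],[19,0]]
[[17,7],[19,0]]
[[17,7],[19,0],[37,16],[45,0]]
[[17,7],[19,0],[37,16],[45,0]]
[[17,7],[19,0],[37,16],[45,15],[49,0]]
[[17,7],[19,0],[37,16],[49,0]]
[[11,15],[15,0],[17,7],[19,0],[37,16],[49,0]]
[[11,16],[14,15],[15,0],[17,7],[19,0],[37,16],[49,0]]
[[11,16],[14,15],[15,0],[17,7],[19,0],[37,16],[49,0]]
[[11,16],[14,15],[15,0],[17,7],[19,0],[37,16],[49,0]]
[[11,16],[14,15],[15,0],[17,7],[19,0],[36,7],[37,16],[49,0]]
[[11,16],[14,15],[15,0],[17,7],[19,0],[36,7],[37,20],[45,16],[49,0]]
[[11,16],[14,15],[15,0],[17,7],[19,0],[36,7],[37,20],[45,16],[49,0]]
[[6,8],[11,16],[14,15],[15,0],[17,7],[19,0],[36,7],[37,20],[45,16],[49,0]]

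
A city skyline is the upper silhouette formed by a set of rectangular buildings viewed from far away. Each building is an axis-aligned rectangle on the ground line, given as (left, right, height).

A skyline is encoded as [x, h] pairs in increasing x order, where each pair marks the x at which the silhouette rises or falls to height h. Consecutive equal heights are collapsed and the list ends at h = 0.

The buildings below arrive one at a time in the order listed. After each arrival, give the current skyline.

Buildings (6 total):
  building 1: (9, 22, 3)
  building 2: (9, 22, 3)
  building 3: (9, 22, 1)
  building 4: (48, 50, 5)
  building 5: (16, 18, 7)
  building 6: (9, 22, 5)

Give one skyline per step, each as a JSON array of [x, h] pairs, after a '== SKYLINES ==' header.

== SKYLINES ==
[[9,3],[22,0]]
[[9,3],[22,0]]
[[9,3],[22,0]]
[[9,3],[22,0],[48,5],[50,0]]
[[9,3],[16,7],[18,3],[22,0],[48,5],[50,0]]
[[9,5],[16,7],[18,5],[22,0],[48,5],[50,0]]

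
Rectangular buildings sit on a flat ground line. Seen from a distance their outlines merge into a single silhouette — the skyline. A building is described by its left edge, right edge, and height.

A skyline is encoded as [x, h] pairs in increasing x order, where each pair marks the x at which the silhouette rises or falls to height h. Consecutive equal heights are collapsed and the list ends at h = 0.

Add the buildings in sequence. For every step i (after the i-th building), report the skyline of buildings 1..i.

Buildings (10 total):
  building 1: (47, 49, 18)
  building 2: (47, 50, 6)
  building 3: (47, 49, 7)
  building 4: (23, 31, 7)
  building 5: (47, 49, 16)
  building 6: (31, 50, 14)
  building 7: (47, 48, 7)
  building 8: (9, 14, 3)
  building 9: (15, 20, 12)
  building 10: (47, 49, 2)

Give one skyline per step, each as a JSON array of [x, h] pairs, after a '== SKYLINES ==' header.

== SKYLINES ==
[[47,18],[49,0]]
[[47,18],[49,6],[50,0]]
[[47,18],[49,6],[50,0]]
[[23,7],[31,0],[47,18],[49,6],[50,0]]
[[23,7],[31,0],[47,18],[49,6],[50,0]]
[[23,7],[31,14],[47,18],[49,14],[50,0]]
[[23,7],[31,14],[47,18],[49,14],[50,0]]
[[9,3],[14,0],[23,7],[31,14],[47,18],[49,14],[50,0]]
[[9,3],[14,0],[15,12],[20,0],[23,7],[31,14],[47,18],[49,14],[50,0]]
[[9,3],[14,0],[15,12],[20,0],[23,7],[31,14],[47,18],[49,14],[50,0]]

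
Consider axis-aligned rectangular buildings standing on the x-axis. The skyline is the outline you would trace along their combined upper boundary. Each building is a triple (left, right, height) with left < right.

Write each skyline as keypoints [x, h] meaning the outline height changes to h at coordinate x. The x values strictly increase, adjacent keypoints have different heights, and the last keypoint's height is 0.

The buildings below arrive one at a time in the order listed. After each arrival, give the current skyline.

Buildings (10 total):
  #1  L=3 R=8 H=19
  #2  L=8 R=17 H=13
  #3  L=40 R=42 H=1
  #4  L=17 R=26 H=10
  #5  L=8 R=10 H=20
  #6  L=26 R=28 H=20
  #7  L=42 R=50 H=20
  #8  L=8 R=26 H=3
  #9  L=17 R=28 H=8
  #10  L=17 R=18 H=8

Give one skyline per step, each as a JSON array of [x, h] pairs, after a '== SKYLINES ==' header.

== SKYLINES ==
[[3,19],[8,0]]
[[3,19],[8,13],[17,0]]
[[3,19],[8,13],[17,0],[40,1],[42,0]]
[[3,19],[8,13],[17,10],[26,0],[40,1],[42,0]]
[[3,19],[8,20],[10,13],[17,10],[26,0],[40,1],[42,0]]
[[3,19],[8,20],[10,13],[17,10],[26,20],[28,0],[40,1],[42,0]]
[[3,19],[8,20],[10,13],[17,10],[26,20],[28,0],[40,1],[42,20],[50,0]]
[[3,19],[8,20],[10,13],[17,10],[26,20],[28,0],[40,1],[42,20],[50,0]]
[[3,19],[8,20],[10,13],[17,10],[26,20],[28,0],[40,1],[42,20],[50,0]]
[[3,19],[8,20],[10,13],[17,10],[26,20],[28,0],[40,1],[42,20],[50,0]]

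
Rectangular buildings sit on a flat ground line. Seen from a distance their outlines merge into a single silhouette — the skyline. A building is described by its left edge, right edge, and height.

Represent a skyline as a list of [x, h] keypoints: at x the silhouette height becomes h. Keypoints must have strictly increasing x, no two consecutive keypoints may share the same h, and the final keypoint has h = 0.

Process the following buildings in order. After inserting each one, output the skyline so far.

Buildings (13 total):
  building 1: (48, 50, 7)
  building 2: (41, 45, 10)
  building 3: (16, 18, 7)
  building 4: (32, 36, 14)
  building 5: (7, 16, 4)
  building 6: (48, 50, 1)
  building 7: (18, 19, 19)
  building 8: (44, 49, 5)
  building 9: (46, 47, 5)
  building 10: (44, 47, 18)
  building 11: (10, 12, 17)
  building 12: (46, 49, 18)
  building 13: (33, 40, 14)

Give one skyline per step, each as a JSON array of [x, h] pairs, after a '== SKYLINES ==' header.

== SKYLINES ==
[[48,7],[50,0]]
[[41,10],[45,0],[48,7],[50,0]]
[[16,7],[18,0],[41,10],[45,0],[48,7],[50,0]]
[[16,7],[18,0],[32,14],[36,0],[41,10],[45,0],[48,7],[50,0]]
[[7,4],[16,7],[18,0],[32,14],[36,0],[41,10],[45,0],[48,7],[50,0]]
[[7,4],[16,7],[18,0],[32,14],[36,0],[41,10],[45,0],[48,7],[50,0]]
[[7,4],[16,7],[18,19],[19,0],[32,14],[36,0],[41,10],[45,0],[48,7],[50,0]]
[[7,4],[16,7],[18,19],[19,0],[32,14],[36,0],[41,10],[45,5],[48,7],[50,0]]
[[7,4],[16,7],[18,19],[19,0],[32,14],[36,0],[41,10],[45,5],[48,7],[50,0]]
[[7,4],[16,7],[18,19],[19,0],[32,14],[36,0],[41,10],[44,18],[47,5],[48,7],[50,0]]
[[7,4],[10,17],[12,4],[16,7],[18,19],[19,0],[32,14],[36,0],[41,10],[44,18],[47,5],[48,7],[50,0]]
[[7,4],[10,17],[12,4],[16,7],[18,19],[19,0],[32,14],[36,0],[41,10],[44,18],[49,7],[50,0]]
[[7,4],[10,17],[12,4],[16,7],[18,19],[19,0],[32,14],[40,0],[41,10],[44,18],[49,7],[50,0]]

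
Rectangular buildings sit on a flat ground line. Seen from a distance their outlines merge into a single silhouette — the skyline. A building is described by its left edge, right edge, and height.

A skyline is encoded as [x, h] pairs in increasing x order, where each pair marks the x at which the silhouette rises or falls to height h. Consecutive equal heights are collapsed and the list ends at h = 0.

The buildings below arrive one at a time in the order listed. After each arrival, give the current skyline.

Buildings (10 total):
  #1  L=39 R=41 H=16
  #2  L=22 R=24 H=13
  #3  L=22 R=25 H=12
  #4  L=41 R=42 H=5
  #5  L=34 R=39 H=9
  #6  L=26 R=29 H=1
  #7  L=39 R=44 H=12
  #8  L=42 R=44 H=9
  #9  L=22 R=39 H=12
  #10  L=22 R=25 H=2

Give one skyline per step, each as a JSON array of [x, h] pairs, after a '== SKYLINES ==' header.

== SKYLINES ==
[[39,16],[41,0]]
[[22,13],[24,0],[39,16],[41,0]]
[[22,13],[24,12],[25,0],[39,16],[41,0]]
[[22,13],[24,12],[25,0],[39,16],[41,5],[42,0]]
[[22,13],[24,12],[25,0],[34,9],[39,16],[41,5],[42,0]]
[[22,13],[24,12],[25,0],[26,1],[29,0],[34,9],[39,16],[41,5],[42,0]]
[[22,13],[24,12],[25,0],[26,1],[29,0],[34,9],[39,16],[41,12],[44,0]]
[[22,13],[24,12],[25,0],[26,1],[29,0],[34,9],[39,16],[41,12],[44,0]]
[[22,13],[24,12],[39,16],[41,12],[44,0]]
[[22,13],[24,12],[39,16],[41,12],[44,0]]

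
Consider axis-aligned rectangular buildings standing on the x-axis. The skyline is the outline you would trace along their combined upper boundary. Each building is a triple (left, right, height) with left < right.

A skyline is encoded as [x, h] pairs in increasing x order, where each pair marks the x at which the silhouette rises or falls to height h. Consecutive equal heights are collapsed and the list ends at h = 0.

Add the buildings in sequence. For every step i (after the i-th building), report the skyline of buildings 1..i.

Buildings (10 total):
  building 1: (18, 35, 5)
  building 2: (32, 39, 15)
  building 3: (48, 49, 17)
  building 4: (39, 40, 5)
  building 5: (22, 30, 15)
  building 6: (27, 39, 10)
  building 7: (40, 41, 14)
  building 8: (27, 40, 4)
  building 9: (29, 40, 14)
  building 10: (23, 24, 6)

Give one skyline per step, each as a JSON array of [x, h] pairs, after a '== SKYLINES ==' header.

== SKYLINES ==
[[18,5],[35,0]]
[[18,5],[32,15],[39,0]]
[[18,5],[32,15],[39,0],[48,17],[49,0]]
[[18,5],[32,15],[39,5],[40,0],[48,17],[49,0]]
[[18,5],[22,15],[30,5],[32,15],[39,5],[40,0],[48,17],[49,0]]
[[18,5],[22,15],[30,10],[32,15],[39,5],[40,0],[48,17],[49,0]]
[[18,5],[22,15],[30,10],[32,15],[39,5],[40,14],[41,0],[48,17],[49,0]]
[[18,5],[22,15],[30,10],[32,15],[39,5],[40,14],[41,0],[48,17],[49,0]]
[[18,5],[22,15],[30,14],[32,15],[39,14],[41,0],[48,17],[49,0]]
[[18,5],[22,15],[30,14],[32,15],[39,14],[41,0],[48,17],[49,0]]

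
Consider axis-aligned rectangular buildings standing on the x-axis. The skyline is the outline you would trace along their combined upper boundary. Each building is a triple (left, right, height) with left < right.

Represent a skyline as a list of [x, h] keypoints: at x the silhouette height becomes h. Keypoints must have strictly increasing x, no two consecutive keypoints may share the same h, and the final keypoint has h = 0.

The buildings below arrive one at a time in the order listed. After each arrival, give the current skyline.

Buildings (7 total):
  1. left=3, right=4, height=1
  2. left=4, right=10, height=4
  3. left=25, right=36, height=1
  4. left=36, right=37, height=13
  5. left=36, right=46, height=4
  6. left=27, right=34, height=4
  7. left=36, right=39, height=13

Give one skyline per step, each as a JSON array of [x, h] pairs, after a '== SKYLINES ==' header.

== SKYLINES ==
[[3,1],[4,0]]
[[3,1],[4,4],[10,0]]
[[3,1],[4,4],[10,0],[25,1],[36,0]]
[[3,1],[4,4],[10,0],[25,1],[36,13],[37,0]]
[[3,1],[4,4],[10,0],[25,1],[36,13],[37,4],[46,0]]
[[3,1],[4,4],[10,0],[25,1],[27,4],[34,1],[36,13],[37,4],[46,0]]
[[3,1],[4,4],[10,0],[25,1],[27,4],[34,1],[36,13],[39,4],[46,0]]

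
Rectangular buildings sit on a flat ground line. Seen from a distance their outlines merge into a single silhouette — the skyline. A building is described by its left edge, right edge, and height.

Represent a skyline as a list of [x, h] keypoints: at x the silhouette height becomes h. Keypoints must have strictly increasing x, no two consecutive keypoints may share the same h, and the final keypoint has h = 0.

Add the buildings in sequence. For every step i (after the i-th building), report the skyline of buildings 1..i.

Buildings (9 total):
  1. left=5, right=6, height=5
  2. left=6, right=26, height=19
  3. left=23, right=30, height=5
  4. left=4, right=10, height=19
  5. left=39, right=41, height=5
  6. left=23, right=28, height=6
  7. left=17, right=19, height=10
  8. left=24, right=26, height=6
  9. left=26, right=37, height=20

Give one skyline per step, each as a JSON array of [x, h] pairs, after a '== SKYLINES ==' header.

== SKYLINES ==
[[5,5],[6,0]]
[[5,5],[6,19],[26,0]]
[[5,5],[6,19],[26,5],[30,0]]
[[4,19],[26,5],[30,0]]
[[4,19],[26,5],[30,0],[39,5],[41,0]]
[[4,19],[26,6],[28,5],[30,0],[39,5],[41,0]]
[[4,19],[26,6],[28,5],[30,0],[39,5],[41,0]]
[[4,19],[26,6],[28,5],[30,0],[39,5],[41,0]]
[[4,19],[26,20],[37,0],[39,5],[41,0]]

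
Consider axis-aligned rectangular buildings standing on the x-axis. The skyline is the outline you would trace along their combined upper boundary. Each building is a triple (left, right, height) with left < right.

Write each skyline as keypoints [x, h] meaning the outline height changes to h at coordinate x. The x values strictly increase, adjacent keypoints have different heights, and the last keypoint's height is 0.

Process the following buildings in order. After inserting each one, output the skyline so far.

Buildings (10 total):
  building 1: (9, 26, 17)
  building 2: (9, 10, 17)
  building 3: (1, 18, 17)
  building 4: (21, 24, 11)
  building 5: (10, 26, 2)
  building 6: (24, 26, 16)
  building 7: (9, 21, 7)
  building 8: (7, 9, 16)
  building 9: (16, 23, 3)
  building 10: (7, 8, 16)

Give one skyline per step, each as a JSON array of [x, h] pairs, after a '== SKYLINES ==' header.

== SKYLINES ==
[[9,17],[26,0]]
[[9,17],[26,0]]
[[1,17],[26,0]]
[[1,17],[26,0]]
[[1,17],[26,0]]
[[1,17],[26,0]]
[[1,17],[26,0]]
[[1,17],[26,0]]
[[1,17],[26,0]]
[[1,17],[26,0]]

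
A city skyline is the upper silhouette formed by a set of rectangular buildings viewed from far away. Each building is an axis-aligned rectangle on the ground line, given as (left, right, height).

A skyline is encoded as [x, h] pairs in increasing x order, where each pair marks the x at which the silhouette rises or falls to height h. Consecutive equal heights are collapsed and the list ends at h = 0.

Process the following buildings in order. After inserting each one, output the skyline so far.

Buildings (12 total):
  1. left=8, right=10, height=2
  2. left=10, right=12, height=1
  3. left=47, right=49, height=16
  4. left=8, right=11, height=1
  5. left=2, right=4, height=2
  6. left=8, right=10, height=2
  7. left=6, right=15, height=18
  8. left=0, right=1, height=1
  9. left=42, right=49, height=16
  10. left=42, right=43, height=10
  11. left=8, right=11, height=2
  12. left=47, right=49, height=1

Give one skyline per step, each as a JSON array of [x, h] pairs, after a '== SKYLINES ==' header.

== SKYLINES ==
[[8,2],[10,0]]
[[8,2],[10,1],[12,0]]
[[8,2],[10,1],[12,0],[47,16],[49,0]]
[[8,2],[10,1],[12,0],[47,16],[49,0]]
[[2,2],[4,0],[8,2],[10,1],[12,0],[47,16],[49,0]]
[[2,2],[4,0],[8,2],[10,1],[12,0],[47,16],[49,0]]
[[2,2],[4,0],[6,18],[15,0],[47,16],[49,0]]
[[0,1],[1,0],[2,2],[4,0],[6,18],[15,0],[47,16],[49,0]]
[[0,1],[1,0],[2,2],[4,0],[6,18],[15,0],[42,16],[49,0]]
[[0,1],[1,0],[2,2],[4,0],[6,18],[15,0],[42,16],[49,0]]
[[0,1],[1,0],[2,2],[4,0],[6,18],[15,0],[42,16],[49,0]]
[[0,1],[1,0],[2,2],[4,0],[6,18],[15,0],[42,16],[49,0]]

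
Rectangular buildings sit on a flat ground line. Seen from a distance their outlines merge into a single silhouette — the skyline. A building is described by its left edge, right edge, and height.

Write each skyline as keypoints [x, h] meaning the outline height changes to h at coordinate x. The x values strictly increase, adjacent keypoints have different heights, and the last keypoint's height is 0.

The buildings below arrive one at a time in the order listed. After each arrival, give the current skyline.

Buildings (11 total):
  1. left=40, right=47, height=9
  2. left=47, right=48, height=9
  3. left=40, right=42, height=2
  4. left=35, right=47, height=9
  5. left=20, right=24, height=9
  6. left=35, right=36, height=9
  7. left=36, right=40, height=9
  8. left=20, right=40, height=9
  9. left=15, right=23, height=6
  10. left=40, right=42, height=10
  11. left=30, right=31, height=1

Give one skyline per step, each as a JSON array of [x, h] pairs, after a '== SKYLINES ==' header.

== SKYLINES ==
[[40,9],[47,0]]
[[40,9],[48,0]]
[[40,9],[48,0]]
[[35,9],[48,0]]
[[20,9],[24,0],[35,9],[48,0]]
[[20,9],[24,0],[35,9],[48,0]]
[[20,9],[24,0],[35,9],[48,0]]
[[20,9],[48,0]]
[[15,6],[20,9],[48,0]]
[[15,6],[20,9],[40,10],[42,9],[48,0]]
[[15,6],[20,9],[40,10],[42,9],[48,0]]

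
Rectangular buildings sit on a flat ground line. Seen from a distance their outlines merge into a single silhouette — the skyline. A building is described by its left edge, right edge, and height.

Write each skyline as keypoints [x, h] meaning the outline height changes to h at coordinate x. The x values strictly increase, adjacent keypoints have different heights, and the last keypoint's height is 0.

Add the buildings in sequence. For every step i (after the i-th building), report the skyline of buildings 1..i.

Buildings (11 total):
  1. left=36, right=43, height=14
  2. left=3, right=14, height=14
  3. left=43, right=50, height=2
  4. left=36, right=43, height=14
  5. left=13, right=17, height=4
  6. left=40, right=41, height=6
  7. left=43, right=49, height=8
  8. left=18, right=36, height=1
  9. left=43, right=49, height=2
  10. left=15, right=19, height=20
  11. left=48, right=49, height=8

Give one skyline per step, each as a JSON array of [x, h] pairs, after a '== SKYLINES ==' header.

== SKYLINES ==
[[36,14],[43,0]]
[[3,14],[14,0],[36,14],[43,0]]
[[3,14],[14,0],[36,14],[43,2],[50,0]]
[[3,14],[14,0],[36,14],[43,2],[50,0]]
[[3,14],[14,4],[17,0],[36,14],[43,2],[50,0]]
[[3,14],[14,4],[17,0],[36,14],[43,2],[50,0]]
[[3,14],[14,4],[17,0],[36,14],[43,8],[49,2],[50,0]]
[[3,14],[14,4],[17,0],[18,1],[36,14],[43,8],[49,2],[50,0]]
[[3,14],[14,4],[17,0],[18,1],[36,14],[43,8],[49,2],[50,0]]
[[3,14],[14,4],[15,20],[19,1],[36,14],[43,8],[49,2],[50,0]]
[[3,14],[14,4],[15,20],[19,1],[36,14],[43,8],[49,2],[50,0]]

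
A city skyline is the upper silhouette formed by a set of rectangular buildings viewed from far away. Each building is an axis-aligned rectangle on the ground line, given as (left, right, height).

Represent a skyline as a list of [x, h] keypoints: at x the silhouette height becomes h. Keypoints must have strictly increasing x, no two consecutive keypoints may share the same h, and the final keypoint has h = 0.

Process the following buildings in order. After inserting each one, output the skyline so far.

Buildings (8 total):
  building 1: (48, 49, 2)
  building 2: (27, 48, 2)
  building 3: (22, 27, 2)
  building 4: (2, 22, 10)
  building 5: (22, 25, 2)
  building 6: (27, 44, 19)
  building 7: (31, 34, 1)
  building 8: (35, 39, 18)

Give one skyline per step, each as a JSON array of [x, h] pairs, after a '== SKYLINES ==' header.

== SKYLINES ==
[[48,2],[49,0]]
[[27,2],[49,0]]
[[22,2],[49,0]]
[[2,10],[22,2],[49,0]]
[[2,10],[22,2],[49,0]]
[[2,10],[22,2],[27,19],[44,2],[49,0]]
[[2,10],[22,2],[27,19],[44,2],[49,0]]
[[2,10],[22,2],[27,19],[44,2],[49,0]]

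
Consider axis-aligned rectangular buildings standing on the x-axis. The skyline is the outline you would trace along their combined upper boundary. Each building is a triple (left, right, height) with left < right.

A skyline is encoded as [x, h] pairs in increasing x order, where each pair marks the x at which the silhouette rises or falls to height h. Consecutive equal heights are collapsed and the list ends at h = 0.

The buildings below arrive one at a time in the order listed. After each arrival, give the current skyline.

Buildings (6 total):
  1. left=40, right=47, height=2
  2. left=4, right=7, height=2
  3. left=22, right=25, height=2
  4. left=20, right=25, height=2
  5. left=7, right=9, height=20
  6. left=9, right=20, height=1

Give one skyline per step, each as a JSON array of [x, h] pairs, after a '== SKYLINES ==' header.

== SKYLINES ==
[[40,2],[47,0]]
[[4,2],[7,0],[40,2],[47,0]]
[[4,2],[7,0],[22,2],[25,0],[40,2],[47,0]]
[[4,2],[7,0],[20,2],[25,0],[40,2],[47,0]]
[[4,2],[7,20],[9,0],[20,2],[25,0],[40,2],[47,0]]
[[4,2],[7,20],[9,1],[20,2],[25,0],[40,2],[47,0]]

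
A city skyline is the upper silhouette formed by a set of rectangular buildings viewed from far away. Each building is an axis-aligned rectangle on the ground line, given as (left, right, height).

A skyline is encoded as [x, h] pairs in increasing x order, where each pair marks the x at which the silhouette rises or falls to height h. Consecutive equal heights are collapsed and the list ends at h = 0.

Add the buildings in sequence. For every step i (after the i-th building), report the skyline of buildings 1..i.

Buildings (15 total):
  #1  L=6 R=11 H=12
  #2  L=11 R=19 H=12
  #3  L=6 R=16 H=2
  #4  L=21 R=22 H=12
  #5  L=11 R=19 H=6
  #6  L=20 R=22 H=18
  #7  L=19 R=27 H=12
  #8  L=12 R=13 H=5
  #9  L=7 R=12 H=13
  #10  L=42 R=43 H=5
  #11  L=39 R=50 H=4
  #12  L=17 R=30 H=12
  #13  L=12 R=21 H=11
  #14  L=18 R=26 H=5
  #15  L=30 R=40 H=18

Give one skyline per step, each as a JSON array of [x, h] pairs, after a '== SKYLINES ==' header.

== SKYLINES ==
[[6,12],[11,0]]
[[6,12],[19,0]]
[[6,12],[19,0]]
[[6,12],[19,0],[21,12],[22,0]]
[[6,12],[19,0],[21,12],[22,0]]
[[6,12],[19,0],[20,18],[22,0]]
[[6,12],[20,18],[22,12],[27,0]]
[[6,12],[20,18],[22,12],[27,0]]
[[6,12],[7,13],[12,12],[20,18],[22,12],[27,0]]
[[6,12],[7,13],[12,12],[20,18],[22,12],[27,0],[42,5],[43,0]]
[[6,12],[7,13],[12,12],[20,18],[22,12],[27,0],[39,4],[42,5],[43,4],[50,0]]
[[6,12],[7,13],[12,12],[20,18],[22,12],[30,0],[39,4],[42,5],[43,4],[50,0]]
[[6,12],[7,13],[12,12],[20,18],[22,12],[30,0],[39,4],[42,5],[43,4],[50,0]]
[[6,12],[7,13],[12,12],[20,18],[22,12],[30,0],[39,4],[42,5],[43,4],[50,0]]
[[6,12],[7,13],[12,12],[20,18],[22,12],[30,18],[40,4],[42,5],[43,4],[50,0]]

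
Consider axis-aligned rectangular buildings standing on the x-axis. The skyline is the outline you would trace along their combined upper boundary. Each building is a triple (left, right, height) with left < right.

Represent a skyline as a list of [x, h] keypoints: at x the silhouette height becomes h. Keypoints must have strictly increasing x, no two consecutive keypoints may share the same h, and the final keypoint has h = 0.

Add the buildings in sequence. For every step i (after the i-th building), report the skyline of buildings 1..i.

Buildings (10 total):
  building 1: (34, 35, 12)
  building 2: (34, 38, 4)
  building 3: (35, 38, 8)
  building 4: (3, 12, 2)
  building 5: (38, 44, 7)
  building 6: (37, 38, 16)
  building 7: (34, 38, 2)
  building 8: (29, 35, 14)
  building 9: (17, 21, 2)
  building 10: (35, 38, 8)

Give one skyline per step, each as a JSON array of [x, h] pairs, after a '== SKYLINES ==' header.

== SKYLINES ==
[[34,12],[35,0]]
[[34,12],[35,4],[38,0]]
[[34,12],[35,8],[38,0]]
[[3,2],[12,0],[34,12],[35,8],[38,0]]
[[3,2],[12,0],[34,12],[35,8],[38,7],[44,0]]
[[3,2],[12,0],[34,12],[35,8],[37,16],[38,7],[44,0]]
[[3,2],[12,0],[34,12],[35,8],[37,16],[38,7],[44,0]]
[[3,2],[12,0],[29,14],[35,8],[37,16],[38,7],[44,0]]
[[3,2],[12,0],[17,2],[21,0],[29,14],[35,8],[37,16],[38,7],[44,0]]
[[3,2],[12,0],[17,2],[21,0],[29,14],[35,8],[37,16],[38,7],[44,0]]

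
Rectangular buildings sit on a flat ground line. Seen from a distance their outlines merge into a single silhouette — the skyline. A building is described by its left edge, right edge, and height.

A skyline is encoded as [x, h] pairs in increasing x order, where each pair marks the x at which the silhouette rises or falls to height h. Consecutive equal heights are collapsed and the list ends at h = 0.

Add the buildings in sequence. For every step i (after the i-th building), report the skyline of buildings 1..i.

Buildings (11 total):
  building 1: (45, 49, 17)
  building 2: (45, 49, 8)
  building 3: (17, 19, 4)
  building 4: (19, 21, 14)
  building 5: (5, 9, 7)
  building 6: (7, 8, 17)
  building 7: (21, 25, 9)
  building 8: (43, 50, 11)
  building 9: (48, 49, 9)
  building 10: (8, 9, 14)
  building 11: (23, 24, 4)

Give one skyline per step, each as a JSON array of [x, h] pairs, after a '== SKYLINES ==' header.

== SKYLINES ==
[[45,17],[49,0]]
[[45,17],[49,0]]
[[17,4],[19,0],[45,17],[49,0]]
[[17,4],[19,14],[21,0],[45,17],[49,0]]
[[5,7],[9,0],[17,4],[19,14],[21,0],[45,17],[49,0]]
[[5,7],[7,17],[8,7],[9,0],[17,4],[19,14],[21,0],[45,17],[49,0]]
[[5,7],[7,17],[8,7],[9,0],[17,4],[19,14],[21,9],[25,0],[45,17],[49,0]]
[[5,7],[7,17],[8,7],[9,0],[17,4],[19,14],[21,9],[25,0],[43,11],[45,17],[49,11],[50,0]]
[[5,7],[7,17],[8,7],[9,0],[17,4],[19,14],[21,9],[25,0],[43,11],[45,17],[49,11],[50,0]]
[[5,7],[7,17],[8,14],[9,0],[17,4],[19,14],[21,9],[25,0],[43,11],[45,17],[49,11],[50,0]]
[[5,7],[7,17],[8,14],[9,0],[17,4],[19,14],[21,9],[25,0],[43,11],[45,17],[49,11],[50,0]]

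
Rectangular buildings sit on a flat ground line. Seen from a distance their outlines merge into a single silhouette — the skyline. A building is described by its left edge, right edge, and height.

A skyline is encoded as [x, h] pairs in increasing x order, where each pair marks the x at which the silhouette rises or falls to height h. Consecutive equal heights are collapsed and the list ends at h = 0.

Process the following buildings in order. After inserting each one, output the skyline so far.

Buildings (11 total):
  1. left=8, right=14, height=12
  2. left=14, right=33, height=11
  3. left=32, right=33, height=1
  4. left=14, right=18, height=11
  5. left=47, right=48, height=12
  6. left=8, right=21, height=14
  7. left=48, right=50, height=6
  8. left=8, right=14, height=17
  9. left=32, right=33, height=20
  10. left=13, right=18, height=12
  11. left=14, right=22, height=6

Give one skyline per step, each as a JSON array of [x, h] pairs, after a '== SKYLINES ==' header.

== SKYLINES ==
[[8,12],[14,0]]
[[8,12],[14,11],[33,0]]
[[8,12],[14,11],[33,0]]
[[8,12],[14,11],[33,0]]
[[8,12],[14,11],[33,0],[47,12],[48,0]]
[[8,14],[21,11],[33,0],[47,12],[48,0]]
[[8,14],[21,11],[33,0],[47,12],[48,6],[50,0]]
[[8,17],[14,14],[21,11],[33,0],[47,12],[48,6],[50,0]]
[[8,17],[14,14],[21,11],[32,20],[33,0],[47,12],[48,6],[50,0]]
[[8,17],[14,14],[21,11],[32,20],[33,0],[47,12],[48,6],[50,0]]
[[8,17],[14,14],[21,11],[32,20],[33,0],[47,12],[48,6],[50,0]]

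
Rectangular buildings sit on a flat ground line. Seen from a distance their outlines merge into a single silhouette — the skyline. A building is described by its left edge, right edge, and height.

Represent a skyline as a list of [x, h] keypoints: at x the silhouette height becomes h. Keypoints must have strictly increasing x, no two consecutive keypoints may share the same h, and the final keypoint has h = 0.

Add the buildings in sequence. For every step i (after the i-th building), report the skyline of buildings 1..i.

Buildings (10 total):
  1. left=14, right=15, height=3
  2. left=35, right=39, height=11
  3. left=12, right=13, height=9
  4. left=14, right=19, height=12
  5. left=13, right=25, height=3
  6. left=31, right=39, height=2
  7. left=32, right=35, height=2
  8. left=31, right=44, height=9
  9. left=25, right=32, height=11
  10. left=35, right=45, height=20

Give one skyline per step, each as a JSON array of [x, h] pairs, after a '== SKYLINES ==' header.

== SKYLINES ==
[[14,3],[15,0]]
[[14,3],[15,0],[35,11],[39,0]]
[[12,9],[13,0],[14,3],[15,0],[35,11],[39,0]]
[[12,9],[13,0],[14,12],[19,0],[35,11],[39,0]]
[[12,9],[13,3],[14,12],[19,3],[25,0],[35,11],[39,0]]
[[12,9],[13,3],[14,12],[19,3],[25,0],[31,2],[35,11],[39,0]]
[[12,9],[13,3],[14,12],[19,3],[25,0],[31,2],[35,11],[39,0]]
[[12,9],[13,3],[14,12],[19,3],[25,0],[31,9],[35,11],[39,9],[44,0]]
[[12,9],[13,3],[14,12],[19,3],[25,11],[32,9],[35,11],[39,9],[44,0]]
[[12,9],[13,3],[14,12],[19,3],[25,11],[32,9],[35,20],[45,0]]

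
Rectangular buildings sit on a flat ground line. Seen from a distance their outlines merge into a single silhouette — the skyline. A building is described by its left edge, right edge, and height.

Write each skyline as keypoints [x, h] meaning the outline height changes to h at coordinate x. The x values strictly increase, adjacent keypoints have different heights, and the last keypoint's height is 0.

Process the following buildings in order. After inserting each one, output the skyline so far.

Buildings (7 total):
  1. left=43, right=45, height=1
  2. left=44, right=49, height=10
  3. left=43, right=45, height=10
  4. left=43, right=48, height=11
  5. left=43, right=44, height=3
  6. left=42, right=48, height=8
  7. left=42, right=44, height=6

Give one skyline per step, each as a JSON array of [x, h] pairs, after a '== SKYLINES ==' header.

== SKYLINES ==
[[43,1],[45,0]]
[[43,1],[44,10],[49,0]]
[[43,10],[49,0]]
[[43,11],[48,10],[49,0]]
[[43,11],[48,10],[49,0]]
[[42,8],[43,11],[48,10],[49,0]]
[[42,8],[43,11],[48,10],[49,0]]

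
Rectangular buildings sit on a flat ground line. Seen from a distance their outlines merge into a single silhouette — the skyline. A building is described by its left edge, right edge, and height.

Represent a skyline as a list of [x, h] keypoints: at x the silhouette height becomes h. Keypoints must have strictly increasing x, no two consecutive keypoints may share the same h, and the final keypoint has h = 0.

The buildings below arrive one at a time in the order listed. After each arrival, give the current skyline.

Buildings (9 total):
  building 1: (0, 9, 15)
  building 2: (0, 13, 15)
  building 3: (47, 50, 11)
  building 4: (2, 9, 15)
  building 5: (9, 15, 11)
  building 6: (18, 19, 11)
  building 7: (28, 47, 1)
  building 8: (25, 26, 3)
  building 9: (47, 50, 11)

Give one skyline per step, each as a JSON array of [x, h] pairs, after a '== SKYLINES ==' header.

== SKYLINES ==
[[0,15],[9,0]]
[[0,15],[13,0]]
[[0,15],[13,0],[47,11],[50,0]]
[[0,15],[13,0],[47,11],[50,0]]
[[0,15],[13,11],[15,0],[47,11],[50,0]]
[[0,15],[13,11],[15,0],[18,11],[19,0],[47,11],[50,0]]
[[0,15],[13,11],[15,0],[18,11],[19,0],[28,1],[47,11],[50,0]]
[[0,15],[13,11],[15,0],[18,11],[19,0],[25,3],[26,0],[28,1],[47,11],[50,0]]
[[0,15],[13,11],[15,0],[18,11],[19,0],[25,3],[26,0],[28,1],[47,11],[50,0]]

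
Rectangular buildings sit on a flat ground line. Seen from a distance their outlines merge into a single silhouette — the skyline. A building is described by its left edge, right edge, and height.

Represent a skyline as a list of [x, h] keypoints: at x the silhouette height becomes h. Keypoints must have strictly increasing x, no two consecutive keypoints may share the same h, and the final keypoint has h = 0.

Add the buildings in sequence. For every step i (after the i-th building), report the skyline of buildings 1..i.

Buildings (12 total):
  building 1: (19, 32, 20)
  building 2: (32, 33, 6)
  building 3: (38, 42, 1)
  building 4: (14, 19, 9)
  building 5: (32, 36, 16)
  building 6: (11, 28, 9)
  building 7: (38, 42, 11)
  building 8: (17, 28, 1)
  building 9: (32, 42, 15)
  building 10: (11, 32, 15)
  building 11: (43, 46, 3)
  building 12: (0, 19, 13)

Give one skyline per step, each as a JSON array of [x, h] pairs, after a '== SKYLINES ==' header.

== SKYLINES ==
[[19,20],[32,0]]
[[19,20],[32,6],[33,0]]
[[19,20],[32,6],[33,0],[38,1],[42,0]]
[[14,9],[19,20],[32,6],[33,0],[38,1],[42,0]]
[[14,9],[19,20],[32,16],[36,0],[38,1],[42,0]]
[[11,9],[19,20],[32,16],[36,0],[38,1],[42,0]]
[[11,9],[19,20],[32,16],[36,0],[38,11],[42,0]]
[[11,9],[19,20],[32,16],[36,0],[38,11],[42,0]]
[[11,9],[19,20],[32,16],[36,15],[42,0]]
[[11,15],[19,20],[32,16],[36,15],[42,0]]
[[11,15],[19,20],[32,16],[36,15],[42,0],[43,3],[46,0]]
[[0,13],[11,15],[19,20],[32,16],[36,15],[42,0],[43,3],[46,0]]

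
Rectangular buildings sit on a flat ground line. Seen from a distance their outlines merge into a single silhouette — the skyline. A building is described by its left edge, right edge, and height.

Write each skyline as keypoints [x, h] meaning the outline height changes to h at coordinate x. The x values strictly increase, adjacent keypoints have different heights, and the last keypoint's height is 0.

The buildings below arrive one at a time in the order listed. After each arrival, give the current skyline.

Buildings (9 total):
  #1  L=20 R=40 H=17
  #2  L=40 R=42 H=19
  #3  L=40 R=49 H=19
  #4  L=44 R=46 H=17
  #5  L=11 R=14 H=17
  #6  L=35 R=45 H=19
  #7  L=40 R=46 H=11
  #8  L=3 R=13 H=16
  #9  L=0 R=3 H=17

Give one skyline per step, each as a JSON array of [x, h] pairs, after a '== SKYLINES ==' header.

== SKYLINES ==
[[20,17],[40,0]]
[[20,17],[40,19],[42,0]]
[[20,17],[40,19],[49,0]]
[[20,17],[40,19],[49,0]]
[[11,17],[14,0],[20,17],[40,19],[49,0]]
[[11,17],[14,0],[20,17],[35,19],[49,0]]
[[11,17],[14,0],[20,17],[35,19],[49,0]]
[[3,16],[11,17],[14,0],[20,17],[35,19],[49,0]]
[[0,17],[3,16],[11,17],[14,0],[20,17],[35,19],[49,0]]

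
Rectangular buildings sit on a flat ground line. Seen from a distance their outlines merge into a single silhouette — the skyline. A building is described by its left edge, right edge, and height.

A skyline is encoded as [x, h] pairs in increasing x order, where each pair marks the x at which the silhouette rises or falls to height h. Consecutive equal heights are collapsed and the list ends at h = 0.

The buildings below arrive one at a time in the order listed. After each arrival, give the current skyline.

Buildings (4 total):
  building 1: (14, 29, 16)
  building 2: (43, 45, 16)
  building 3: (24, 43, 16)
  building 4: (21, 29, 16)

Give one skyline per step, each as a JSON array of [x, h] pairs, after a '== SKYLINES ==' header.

== SKYLINES ==
[[14,16],[29,0]]
[[14,16],[29,0],[43,16],[45,0]]
[[14,16],[45,0]]
[[14,16],[45,0]]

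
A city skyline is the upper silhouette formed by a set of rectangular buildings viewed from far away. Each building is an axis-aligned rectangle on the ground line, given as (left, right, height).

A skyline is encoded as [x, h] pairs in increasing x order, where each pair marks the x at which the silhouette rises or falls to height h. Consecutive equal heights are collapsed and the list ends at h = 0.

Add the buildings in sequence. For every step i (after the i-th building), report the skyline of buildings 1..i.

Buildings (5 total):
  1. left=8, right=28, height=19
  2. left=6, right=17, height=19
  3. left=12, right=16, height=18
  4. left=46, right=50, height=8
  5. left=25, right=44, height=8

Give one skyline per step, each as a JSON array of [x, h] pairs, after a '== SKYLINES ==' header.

== SKYLINES ==
[[8,19],[28,0]]
[[6,19],[28,0]]
[[6,19],[28,0]]
[[6,19],[28,0],[46,8],[50,0]]
[[6,19],[28,8],[44,0],[46,8],[50,0]]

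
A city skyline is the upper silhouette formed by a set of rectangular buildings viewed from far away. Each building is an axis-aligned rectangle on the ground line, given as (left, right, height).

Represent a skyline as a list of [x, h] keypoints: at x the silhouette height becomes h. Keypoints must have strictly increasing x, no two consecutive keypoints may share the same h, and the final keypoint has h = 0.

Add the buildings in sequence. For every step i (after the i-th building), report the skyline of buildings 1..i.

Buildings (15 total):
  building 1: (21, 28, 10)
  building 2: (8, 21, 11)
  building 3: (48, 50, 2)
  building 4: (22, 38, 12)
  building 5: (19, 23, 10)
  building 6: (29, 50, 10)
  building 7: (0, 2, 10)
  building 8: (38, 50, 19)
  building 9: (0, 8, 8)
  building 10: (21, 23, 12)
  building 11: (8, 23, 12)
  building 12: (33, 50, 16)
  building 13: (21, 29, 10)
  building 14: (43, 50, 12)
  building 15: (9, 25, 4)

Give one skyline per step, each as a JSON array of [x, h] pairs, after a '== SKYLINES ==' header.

== SKYLINES ==
[[21,10],[28,0]]
[[8,11],[21,10],[28,0]]
[[8,11],[21,10],[28,0],[48,2],[50,0]]
[[8,11],[21,10],[22,12],[38,0],[48,2],[50,0]]
[[8,11],[21,10],[22,12],[38,0],[48,2],[50,0]]
[[8,11],[21,10],[22,12],[38,10],[50,0]]
[[0,10],[2,0],[8,11],[21,10],[22,12],[38,10],[50,0]]
[[0,10],[2,0],[8,11],[21,10],[22,12],[38,19],[50,0]]
[[0,10],[2,8],[8,11],[21,10],[22,12],[38,19],[50,0]]
[[0,10],[2,8],[8,11],[21,12],[38,19],[50,0]]
[[0,10],[2,8],[8,12],[38,19],[50,0]]
[[0,10],[2,8],[8,12],[33,16],[38,19],[50,0]]
[[0,10],[2,8],[8,12],[33,16],[38,19],[50,0]]
[[0,10],[2,8],[8,12],[33,16],[38,19],[50,0]]
[[0,10],[2,8],[8,12],[33,16],[38,19],[50,0]]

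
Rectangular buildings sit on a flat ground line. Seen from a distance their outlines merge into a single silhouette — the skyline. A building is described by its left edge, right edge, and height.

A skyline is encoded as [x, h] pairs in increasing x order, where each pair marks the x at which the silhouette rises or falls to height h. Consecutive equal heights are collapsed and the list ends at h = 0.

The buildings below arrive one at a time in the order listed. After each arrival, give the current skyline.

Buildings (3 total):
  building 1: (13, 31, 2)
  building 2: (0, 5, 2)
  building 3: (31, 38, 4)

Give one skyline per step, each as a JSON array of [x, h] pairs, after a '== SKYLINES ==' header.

== SKYLINES ==
[[13,2],[31,0]]
[[0,2],[5,0],[13,2],[31,0]]
[[0,2],[5,0],[13,2],[31,4],[38,0]]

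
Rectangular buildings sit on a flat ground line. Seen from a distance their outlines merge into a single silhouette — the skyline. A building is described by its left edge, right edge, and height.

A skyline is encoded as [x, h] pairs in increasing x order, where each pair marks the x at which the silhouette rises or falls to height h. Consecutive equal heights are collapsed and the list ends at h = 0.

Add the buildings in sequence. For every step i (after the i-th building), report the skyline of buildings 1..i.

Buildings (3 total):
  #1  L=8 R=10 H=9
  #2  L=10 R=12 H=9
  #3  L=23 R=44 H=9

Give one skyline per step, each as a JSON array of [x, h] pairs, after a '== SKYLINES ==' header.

== SKYLINES ==
[[8,9],[10,0]]
[[8,9],[12,0]]
[[8,9],[12,0],[23,9],[44,0]]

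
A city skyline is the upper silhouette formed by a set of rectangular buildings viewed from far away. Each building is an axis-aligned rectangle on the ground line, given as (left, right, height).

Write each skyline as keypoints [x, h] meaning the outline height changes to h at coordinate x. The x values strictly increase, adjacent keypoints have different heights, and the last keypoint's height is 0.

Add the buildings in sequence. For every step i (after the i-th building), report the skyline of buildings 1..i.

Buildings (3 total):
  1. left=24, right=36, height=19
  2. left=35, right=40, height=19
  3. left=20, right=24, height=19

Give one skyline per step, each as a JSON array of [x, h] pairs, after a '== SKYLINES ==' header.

== SKYLINES ==
[[24,19],[36,0]]
[[24,19],[40,0]]
[[20,19],[40,0]]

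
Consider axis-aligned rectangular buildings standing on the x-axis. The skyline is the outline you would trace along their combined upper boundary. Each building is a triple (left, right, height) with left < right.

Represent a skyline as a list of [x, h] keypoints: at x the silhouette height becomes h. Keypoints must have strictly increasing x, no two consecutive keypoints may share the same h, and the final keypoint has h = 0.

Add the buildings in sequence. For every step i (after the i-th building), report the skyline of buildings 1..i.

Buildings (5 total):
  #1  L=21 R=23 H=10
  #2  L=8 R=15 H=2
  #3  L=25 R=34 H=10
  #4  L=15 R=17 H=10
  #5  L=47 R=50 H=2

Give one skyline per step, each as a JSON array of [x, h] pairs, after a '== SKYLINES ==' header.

== SKYLINES ==
[[21,10],[23,0]]
[[8,2],[15,0],[21,10],[23,0]]
[[8,2],[15,0],[21,10],[23,0],[25,10],[34,0]]
[[8,2],[15,10],[17,0],[21,10],[23,0],[25,10],[34,0]]
[[8,2],[15,10],[17,0],[21,10],[23,0],[25,10],[34,0],[47,2],[50,0]]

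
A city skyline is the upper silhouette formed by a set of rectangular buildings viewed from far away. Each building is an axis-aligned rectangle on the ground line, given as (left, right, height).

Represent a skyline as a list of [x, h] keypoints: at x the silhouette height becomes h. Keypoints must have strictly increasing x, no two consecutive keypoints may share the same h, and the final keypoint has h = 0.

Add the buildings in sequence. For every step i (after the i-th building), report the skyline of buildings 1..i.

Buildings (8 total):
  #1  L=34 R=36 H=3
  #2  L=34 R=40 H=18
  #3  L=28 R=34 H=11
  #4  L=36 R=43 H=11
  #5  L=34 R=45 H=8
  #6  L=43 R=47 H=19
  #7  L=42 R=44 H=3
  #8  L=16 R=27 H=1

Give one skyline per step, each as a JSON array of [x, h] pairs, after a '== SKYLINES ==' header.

== SKYLINES ==
[[34,3],[36,0]]
[[34,18],[40,0]]
[[28,11],[34,18],[40,0]]
[[28,11],[34,18],[40,11],[43,0]]
[[28,11],[34,18],[40,11],[43,8],[45,0]]
[[28,11],[34,18],[40,11],[43,19],[47,0]]
[[28,11],[34,18],[40,11],[43,19],[47,0]]
[[16,1],[27,0],[28,11],[34,18],[40,11],[43,19],[47,0]]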